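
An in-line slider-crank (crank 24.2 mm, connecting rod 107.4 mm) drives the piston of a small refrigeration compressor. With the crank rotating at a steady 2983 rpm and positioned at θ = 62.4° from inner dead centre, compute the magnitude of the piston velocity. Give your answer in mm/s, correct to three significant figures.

7410

ω = 2π·2983/60 = 312.4 rad/s
For an in-line slider-crank, x = r cosθ + √(L² − r² sin²θ), so v = −rω sinθ·[1 + r cosθ/√(L² − r² sin²θ)].
With r = 0.0242 m, L = 0.1074 m, θ = 62.4°: √(L² − r² sin²θ) = 0.10524 m.
v = −0.0242·312.4·0.88620·[1 + 0.0242·0.46330/0.10524] = -7.4131 m/s.
|v| = 7.4131 m/s = 7413.1 mm/s.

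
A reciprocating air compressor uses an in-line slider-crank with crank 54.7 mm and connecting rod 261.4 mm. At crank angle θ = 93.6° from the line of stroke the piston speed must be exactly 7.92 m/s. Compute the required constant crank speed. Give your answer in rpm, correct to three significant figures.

For an in-line slider-crank, |v_piston| = rω|sinθ|·[1 + r cosθ/√(L² − r² sin²θ)].
With r = 0.0547 m, L = 0.2614 m, θ = 93.6°: the bracketed kinematic factor |dx/dθ| = 0.053859 m.
ω = v/|dx/dθ| = 7.92/0.053859 = 147.05 rad/s.
N = 60ω/(2π) = 1404.2 rpm.

1400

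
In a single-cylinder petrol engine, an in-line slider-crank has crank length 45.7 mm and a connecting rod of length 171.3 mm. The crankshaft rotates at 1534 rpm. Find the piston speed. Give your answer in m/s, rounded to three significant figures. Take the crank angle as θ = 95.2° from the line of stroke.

7.13

ω = 2π·1534/60 = 160.6 rad/s
For an in-line slider-crank, x = r cosθ + √(L² − r² sin²θ), so v = −rω sinθ·[1 + r cosθ/√(L² − r² sin²θ)].
With r = 0.0457 m, L = 0.1713 m, θ = 95.2°: √(L² − r² sin²θ) = 0.16514 m.
v = −0.0457·160.6·0.99588·[1 + 0.0457·-0.09063/0.16514] = -7.1277 m/s.
|v| = 7.1277 m/s.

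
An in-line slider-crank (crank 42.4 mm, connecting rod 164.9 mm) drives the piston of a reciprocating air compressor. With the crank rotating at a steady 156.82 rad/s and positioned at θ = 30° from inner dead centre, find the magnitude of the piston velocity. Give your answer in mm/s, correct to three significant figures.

ω = 156.8 rad/s
For an in-line slider-crank, x = r cosθ + √(L² − r² sin²θ), so v = −rω sinθ·[1 + r cosθ/√(L² − r² sin²θ)].
With r = 0.0424 m, L = 0.1649 m, θ = 30°: √(L² − r² sin²θ) = 0.16353 m.
v = −0.0424·156.8·0.50000·[1 + 0.0424·0.86603/0.16353] = -4.0711 m/s.
|v| = 4.0711 m/s = 4071.1 mm/s.

4070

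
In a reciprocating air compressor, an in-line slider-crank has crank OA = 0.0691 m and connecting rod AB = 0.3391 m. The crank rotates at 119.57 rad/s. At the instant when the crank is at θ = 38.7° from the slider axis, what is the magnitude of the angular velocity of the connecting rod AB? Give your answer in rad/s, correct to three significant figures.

19.2

ω = 119.6 rad/s
The rod makes angle φ with the slider axis where L sinφ = r sinθ; differentiating, L cosφ·φ̇ = r ω cosθ.
L cosφ = √(L² − r² sin²θ) = 0.33634 m.
|ω_rod| = r ω |cosθ| / √(L² − r² sin²θ) = 0.0691·119.6·0.78043/0.33634 = 19.172 rad/s.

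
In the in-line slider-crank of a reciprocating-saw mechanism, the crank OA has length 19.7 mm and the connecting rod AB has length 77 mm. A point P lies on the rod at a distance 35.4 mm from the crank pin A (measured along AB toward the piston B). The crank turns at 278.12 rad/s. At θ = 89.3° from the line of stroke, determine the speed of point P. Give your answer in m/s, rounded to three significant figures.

5.49

ω = 278.1 rad/s.  Crank-pin speed |V_A| = rω = 5.479 m/s, perpendicular to OA.
Rod angle: sinφ = −(r/L) sinθ ⇒ φ = -14.822°; ω_rod = −rω cosθ/√(L²−r²sin²θ) = -0.89923 rad/s.
V_P = V_A + ω_rod × AP, with AP = 0.0354 m along the rod.
Components: V_Px = −rω sinθ − a·ω_rod·sinφ = -5.4867 m/s;  V_Py = rω cosθ + a·ω_rod·cosφ = +0.036163 m/s.
|V_P| = √(V_Px² + V_Py²) = 5.4868 m/s.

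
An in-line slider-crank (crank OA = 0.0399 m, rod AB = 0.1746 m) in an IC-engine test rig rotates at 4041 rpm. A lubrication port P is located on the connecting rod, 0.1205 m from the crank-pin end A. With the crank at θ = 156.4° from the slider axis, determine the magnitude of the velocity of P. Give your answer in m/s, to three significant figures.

ω = 423.2 rad/s.  Crank-pin speed |V_A| = rω = 16.885 m/s, perpendicular to OA.
Rod angle: sinφ = −(r/L) sinθ ⇒ φ = -5.249°; ω_rod = −rω cosθ/√(L²−r²sin²θ) = +88.989 rad/s.
V_P = V_A + ω_rod × AP, with AP = 0.1205 m along the rod.
Components: V_Px = −rω sinθ − a·ω_rod·sinφ = -5.7787 m/s;  V_Py = rω cosθ + a·ω_rod·cosφ = -4.7941 m/s.
|V_P| = √(V_Px² + V_Py²) = 7.5085 m/s.

7.51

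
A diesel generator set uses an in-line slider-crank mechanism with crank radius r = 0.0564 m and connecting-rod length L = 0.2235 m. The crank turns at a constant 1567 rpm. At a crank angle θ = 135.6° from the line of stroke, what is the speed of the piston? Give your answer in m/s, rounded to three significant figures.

5.29

ω = 2π·1567/60 = 164.1 rad/s
For an in-line slider-crank, x = r cosθ + √(L² − r² sin²θ), so v = −rω sinθ·[1 + r cosθ/√(L² − r² sin²θ)].
With r = 0.0564 m, L = 0.2235 m, θ = 135.6°: √(L² − r² sin²θ) = 0.21999 m.
v = −0.0564·164.1·0.69966·[1 + 0.0564·-0.71447/0.21999] = -5.2893 m/s.
|v| = 5.2893 m/s.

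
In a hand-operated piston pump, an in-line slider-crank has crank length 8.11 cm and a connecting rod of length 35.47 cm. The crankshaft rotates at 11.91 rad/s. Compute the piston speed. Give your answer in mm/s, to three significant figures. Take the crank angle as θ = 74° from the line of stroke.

988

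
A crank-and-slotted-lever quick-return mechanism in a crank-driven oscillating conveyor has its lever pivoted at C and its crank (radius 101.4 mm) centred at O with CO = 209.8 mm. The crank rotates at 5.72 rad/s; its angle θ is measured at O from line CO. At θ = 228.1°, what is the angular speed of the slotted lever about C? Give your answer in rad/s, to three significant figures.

ω = 5.72 rad/s
Crank pin A relative to C: A = (d + r cosθ, r sinθ); lever angle φ = atan2(r sinθ, d + r cosθ).
Differentiating tanφ: φ̇ = rω(d cosθ + r)/(d² + r² + 2dr cosθ).
d² + r² + 2dr cosθ = |CA|² = 0.0258834 m²;  d cosθ + r = -0.038711 m.
|ω_lever| = |0.1014·5.72·-0.038711| / 0.0258834 = 0.86746 rad/s.

0.867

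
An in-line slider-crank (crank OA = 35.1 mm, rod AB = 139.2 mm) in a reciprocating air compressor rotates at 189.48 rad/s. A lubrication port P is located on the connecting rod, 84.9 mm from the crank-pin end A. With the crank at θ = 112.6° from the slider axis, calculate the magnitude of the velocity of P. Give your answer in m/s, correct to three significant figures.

5.85

ω = 189.5 rad/s.  Crank-pin speed |V_A| = rω = 6.6507 m/s, perpendicular to OA.
Rod angle: sinφ = −(r/L) sinθ ⇒ φ = -13.462°; ω_rod = −rω cosθ/√(L²−r²sin²θ) = +18.88 rad/s.
V_P = V_A + ω_rod × AP, with AP = 0.0849 m along the rod.
Components: V_Px = −rω sinθ − a·ω_rod·sinφ = -5.7669 m/s;  V_Py = rω cosθ + a·ω_rod·cosφ = -0.997 m/s.
|V_P| = √(V_Px² + V_Py²) = 5.8524 m/s.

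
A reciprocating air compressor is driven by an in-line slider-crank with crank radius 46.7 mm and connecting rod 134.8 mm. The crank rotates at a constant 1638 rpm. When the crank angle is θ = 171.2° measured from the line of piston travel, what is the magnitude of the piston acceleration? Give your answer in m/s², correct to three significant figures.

902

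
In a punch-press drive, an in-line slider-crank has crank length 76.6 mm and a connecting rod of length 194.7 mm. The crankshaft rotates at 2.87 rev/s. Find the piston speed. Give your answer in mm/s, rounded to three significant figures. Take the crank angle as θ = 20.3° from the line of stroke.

658

ω = 2π·2.87 = 18.03 rad/s
For an in-line slider-crank, x = r cosθ + √(L² − r² sin²θ), so v = −rω sinθ·[1 + r cosθ/√(L² − r² sin²θ)].
With r = 0.0766 m, L = 0.1947 m, θ = 20.3°: √(L² − r² sin²θ) = 0.19288 m.
v = −0.0766·18.03·0.34694·[1 + 0.0766·0.93789/0.19288] = -0.65772 m/s.
|v| = 0.65772 m/s = 657.72 mm/s.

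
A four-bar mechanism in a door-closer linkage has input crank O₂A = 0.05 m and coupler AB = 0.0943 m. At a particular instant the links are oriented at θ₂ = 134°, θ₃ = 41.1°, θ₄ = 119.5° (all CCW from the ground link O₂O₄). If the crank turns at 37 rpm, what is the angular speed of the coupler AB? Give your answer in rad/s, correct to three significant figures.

ω₂ = 3.875 rad/s (from 37 rpm).
Differentiating the loop-closure r₂e^{iθ₂}+r₃e^{iθ₃}=r₁+r₄e^{iθ₄} gives r₂ω₂e^{iθ₂}+r₃ω₃e^{iθ₃}=r₄ω₄e^{iθ₄}.
Eliminating the other unknown: ω₃ = r₂ω₂ sin(θ₄−θ₂) / [r₃ sin(θ₃−θ₄)].
Numerator sine = -0.25038; denominator sine = -0.97958.
Result = 0.05·3.875·(-0.25038) / (0.0943·(-0.97958)) = +0.52511 rad/s; magnitude 0.52511 rad/s.

0.525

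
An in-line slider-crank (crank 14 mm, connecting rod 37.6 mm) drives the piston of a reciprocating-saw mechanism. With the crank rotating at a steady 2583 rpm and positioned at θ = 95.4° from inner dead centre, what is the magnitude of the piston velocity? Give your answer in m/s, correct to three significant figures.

3.63

ω = 2π·2583/60 = 270.5 rad/s
For an in-line slider-crank, x = r cosθ + √(L² − r² sin²θ), so v = −rω sinθ·[1 + r cosθ/√(L² − r² sin²θ)].
With r = 0.014 m, L = 0.0376 m, θ = 95.4°: √(L² − r² sin²θ) = 0.034921 m.
v = −0.014·270.5·0.99556·[1 + 0.014·-0.09411/0.034921] = -3.6278 m/s.
|v| = 3.6278 m/s.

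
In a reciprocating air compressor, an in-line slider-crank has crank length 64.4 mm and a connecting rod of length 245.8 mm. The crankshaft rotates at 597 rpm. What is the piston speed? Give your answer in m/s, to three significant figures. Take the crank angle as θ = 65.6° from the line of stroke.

ω = 2π·597/60 = 62.52 rad/s
For an in-line slider-crank, x = r cosθ + √(L² − r² sin²θ), so v = −rω sinθ·[1 + r cosθ/√(L² − r² sin²θ)].
With r = 0.0644 m, L = 0.2458 m, θ = 65.6°: √(L² − r² sin²θ) = 0.2387 m.
v = −0.0644·62.52·0.91068·[1 + 0.0644·0.41310/0.2387] = -4.0752 m/s.
|v| = 4.0752 m/s.

4.08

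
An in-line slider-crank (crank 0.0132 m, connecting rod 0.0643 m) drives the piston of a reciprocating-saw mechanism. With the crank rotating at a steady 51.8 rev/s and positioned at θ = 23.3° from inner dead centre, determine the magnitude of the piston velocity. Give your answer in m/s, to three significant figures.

2.02

ω = 2π·51.8 = 325.5 rad/s
For an in-line slider-crank, x = r cosθ + √(L² − r² sin²θ), so v = −rω sinθ·[1 + r cosθ/√(L² − r² sin²θ)].
With r = 0.0132 m, L = 0.0643 m, θ = 23.3°: √(L² − r² sin²θ) = 0.064088 m.
v = −0.0132·325.5·0.39555·[1 + 0.0132·0.91845/0.064088] = -2.0208 m/s.
|v| = 2.0208 m/s.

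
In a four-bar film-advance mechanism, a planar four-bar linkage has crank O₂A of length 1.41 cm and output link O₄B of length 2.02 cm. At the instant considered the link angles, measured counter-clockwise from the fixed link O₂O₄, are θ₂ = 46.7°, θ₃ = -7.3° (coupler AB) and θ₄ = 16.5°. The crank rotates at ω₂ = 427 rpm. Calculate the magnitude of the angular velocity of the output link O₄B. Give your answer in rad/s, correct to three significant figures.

62.6

ω₂ = 44.72 rad/s (from 427 rpm).
Differentiating the loop-closure r₂e^{iθ₂}+r₃e^{iθ₃}=r₁+r₄e^{iθ₄} gives r₂ω₂e^{iθ₂}+r₃ω₃e^{iθ₃}=r₄ω₄e^{iθ₄}.
Eliminating the other unknown: ω₄ = r₂ω₂ sin(θ₂−θ₃) / [r₄ sin(θ₄−θ₃)].
Numerator sine = +0.80902; denominator sine = +0.40355.
Result = 0.0141·44.72·(+0.80902) / (0.0202·(+0.40355)) = +62.573 rad/s; magnitude 62.573 rad/s.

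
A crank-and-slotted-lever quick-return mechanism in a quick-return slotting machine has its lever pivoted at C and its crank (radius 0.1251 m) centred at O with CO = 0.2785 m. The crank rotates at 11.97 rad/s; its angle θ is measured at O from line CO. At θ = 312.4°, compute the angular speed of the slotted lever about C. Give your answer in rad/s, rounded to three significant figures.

3.34

ω = 11.97 rad/s
Crank pin A relative to C: A = (d + r cosθ, r sinθ); lever angle φ = atan2(r sinθ, d + r cosθ).
Differentiating tanφ: φ̇ = rω(d cosθ + r)/(d² + r² + 2dr cosθ).
d² + r² + 2dr cosθ = |CA|² = 0.140198 m²;  d cosθ + r = +0.31289 m.
|ω_lever| = |0.1251·11.97·+0.31289| / 0.140198 = 3.342 rad/s.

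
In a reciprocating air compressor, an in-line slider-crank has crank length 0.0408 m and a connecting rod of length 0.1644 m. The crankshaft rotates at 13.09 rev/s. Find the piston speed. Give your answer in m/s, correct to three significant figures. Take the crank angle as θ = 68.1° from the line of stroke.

3.41

ω = 2π·13.1 = 82.25 rad/s
For an in-line slider-crank, x = r cosθ + √(L² − r² sin²θ), so v = −rω sinθ·[1 + r cosθ/√(L² − r² sin²θ)].
With r = 0.0408 m, L = 0.1644 m, θ = 68.1°: √(L² − r² sin²θ) = 0.15998 m.
v = −0.0408·82.25·0.92784·[1 + 0.0408·0.37299/0.15998] = -3.4097 m/s.
|v| = 3.4097 m/s.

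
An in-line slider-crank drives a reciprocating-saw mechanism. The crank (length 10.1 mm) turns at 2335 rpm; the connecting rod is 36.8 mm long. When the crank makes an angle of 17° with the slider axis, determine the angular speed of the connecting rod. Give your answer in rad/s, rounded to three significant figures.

64.4

ω = 244.5 rad/s (converted from 2335 rpm).
The rod makes angle φ with the slider axis where L sinφ = r sinθ; differentiating, L cosφ·φ̇ = r ω cosθ.
L cosφ = √(L² − r² sin²θ) = 0.036681 m.
|ω_rod| = r ω |cosθ| / √(L² − r² sin²θ) = 0.0101·244.5·0.95630/0.036681 = 64.386 rad/s.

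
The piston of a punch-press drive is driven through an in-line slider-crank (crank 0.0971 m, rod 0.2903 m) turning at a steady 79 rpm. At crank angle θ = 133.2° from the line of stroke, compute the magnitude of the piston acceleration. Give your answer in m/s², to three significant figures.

4.63

ω = 2π·79/60 = 8.273 rad/s
x(θ) = r cosθ + √(L² − r² sin²θ); with ω constant, a = ω²·d²x/dθ².
d²x/dθ² = −r cosθ − r²(cos2θ)/√u − r⁴ sin²2θ/(4u^{3/2}),  u = L² − r² sin²θ = 0.0792639 m².
Substituting r = 0.0971 m, L = 0.2903 m, θ = 133.2°: d²x/dθ² = +0.06758 m.
a = ω²·d²x/dθ² = (8.273)²·(+0.06758) = +4.6252 m/s²;  |a| = 4.6252 m/s².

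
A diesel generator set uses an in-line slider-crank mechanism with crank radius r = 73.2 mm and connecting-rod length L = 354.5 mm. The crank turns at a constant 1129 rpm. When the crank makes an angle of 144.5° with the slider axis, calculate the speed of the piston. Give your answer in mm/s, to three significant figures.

4170

ω = 2π·1129/60 = 118.2 rad/s
For an in-line slider-crank, x = r cosθ + √(L² − r² sin²θ), so v = −rω sinθ·[1 + r cosθ/√(L² − r² sin²θ)].
With r = 0.0732 m, L = 0.3545 m, θ = 144.5°: √(L² − r² sin²θ) = 0.35194 m.
v = −0.0732·118.2·0.58070·[1 + 0.0732·-0.81412/0.35194] = -4.1746 m/s.
|v| = 4.1746 m/s = 4174.6 mm/s.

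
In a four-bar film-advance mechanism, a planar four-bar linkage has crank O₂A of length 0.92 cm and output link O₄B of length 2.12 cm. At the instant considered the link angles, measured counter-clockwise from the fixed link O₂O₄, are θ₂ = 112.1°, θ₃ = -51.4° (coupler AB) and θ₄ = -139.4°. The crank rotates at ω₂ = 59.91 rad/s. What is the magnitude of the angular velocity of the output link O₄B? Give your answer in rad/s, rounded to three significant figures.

7.39

ω₂ = 59.91 rad/s
Differentiating the loop-closure r₂e^{iθ₂}+r₃e^{iθ₃}=r₁+r₄e^{iθ₄} gives r₂ω₂e^{iθ₂}+r₃ω₃e^{iθ₃}=r₄ω₄e^{iθ₄}.
Eliminating the other unknown: ω₄ = r₂ω₂ sin(θ₂−θ₃) / [r₄ sin(θ₄−θ₃)].
Numerator sine = +0.28402; denominator sine = -0.99939.
Result = 0.0092·59.91·(+0.28402) / (0.0212·(-0.99939)) = -7.3885 rad/s; magnitude 7.3885 rad/s.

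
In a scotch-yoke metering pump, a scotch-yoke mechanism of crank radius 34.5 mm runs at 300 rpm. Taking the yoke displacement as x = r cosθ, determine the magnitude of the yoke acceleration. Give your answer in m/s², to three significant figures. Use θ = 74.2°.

9.27

ω = 31.42 rad/s (from 300 rpm).
x = r cosθ ⇒ ẍ = −rω² cosθ (ω constant).
|a| = rω²|cosθ| = 0.0345·(31.42)²·|cos 74.2°| = 9.2712 m/s².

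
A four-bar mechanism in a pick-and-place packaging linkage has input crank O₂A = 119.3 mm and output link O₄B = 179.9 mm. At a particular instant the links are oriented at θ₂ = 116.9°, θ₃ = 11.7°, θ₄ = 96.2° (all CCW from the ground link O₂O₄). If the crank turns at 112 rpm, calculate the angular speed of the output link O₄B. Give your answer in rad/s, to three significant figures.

ω₂ = 11.73 rad/s (from 112 rpm).
Differentiating the loop-closure r₂e^{iθ₂}+r₃e^{iθ₃}=r₁+r₄e^{iθ₄} gives r₂ω₂e^{iθ₂}+r₃ω₃e^{iθ₃}=r₄ω₄e^{iθ₄}.
Eliminating the other unknown: ω₄ = r₂ω₂ sin(θ₂−θ₃) / [r₄ sin(θ₄−θ₃)].
Numerator sine = +0.96502; denominator sine = +0.99540.
Result = 0.1193·11.73·(+0.96502) / (0.1799·(+0.99540)) = +7.5404 rad/s; magnitude 7.5404 rad/s.

7.54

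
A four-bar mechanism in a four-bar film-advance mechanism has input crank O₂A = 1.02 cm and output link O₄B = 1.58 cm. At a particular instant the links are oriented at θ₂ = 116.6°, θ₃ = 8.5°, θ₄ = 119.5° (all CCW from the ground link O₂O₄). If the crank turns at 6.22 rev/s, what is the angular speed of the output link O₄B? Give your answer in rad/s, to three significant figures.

25.7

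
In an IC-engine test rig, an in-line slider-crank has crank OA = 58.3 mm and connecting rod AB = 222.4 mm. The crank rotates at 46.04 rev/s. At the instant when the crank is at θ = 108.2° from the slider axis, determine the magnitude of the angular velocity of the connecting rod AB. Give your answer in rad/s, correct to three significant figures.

ω = 289.3 rad/s (converted from 46.04 rev/s).
The rod makes angle φ with the slider axis where L sinφ = r sinθ; differentiating, L cosφ·φ̇ = r ω cosθ.
L cosφ = √(L² − r² sin²θ) = 0.21539 m.
|ω_rod| = r ω |cosθ| / √(L² − r² sin²θ) = 0.0583·289.3·0.31233/0.21539 = 24.455 rad/s.

24.5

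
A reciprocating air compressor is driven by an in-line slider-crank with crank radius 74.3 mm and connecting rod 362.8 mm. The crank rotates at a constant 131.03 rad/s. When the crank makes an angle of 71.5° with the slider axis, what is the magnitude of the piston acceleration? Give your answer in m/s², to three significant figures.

193

ω = 131 rad/s
x(θ) = r cosθ + √(L² − r² sin²θ); with ω constant, a = ω²·d²x/dθ².
d²x/dθ² = −r cosθ − r²(cos2θ)/√u − r⁴ sin²2θ/(4u^{3/2}),  u = L² − r² sin²θ = 0.126659 m².
Substituting r = 0.0743 m, L = 0.3628 m, θ = 71.5°: d²x/dθ² = -0.011249 m.
a = ω²·d²x/dθ² = (131)²·(-0.011249) = -193.13 m/s²;  |a| = 193.13 m/s².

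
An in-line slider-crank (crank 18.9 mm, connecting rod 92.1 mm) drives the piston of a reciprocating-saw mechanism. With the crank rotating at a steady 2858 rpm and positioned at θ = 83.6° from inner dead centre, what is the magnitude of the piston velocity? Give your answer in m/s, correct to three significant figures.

5.75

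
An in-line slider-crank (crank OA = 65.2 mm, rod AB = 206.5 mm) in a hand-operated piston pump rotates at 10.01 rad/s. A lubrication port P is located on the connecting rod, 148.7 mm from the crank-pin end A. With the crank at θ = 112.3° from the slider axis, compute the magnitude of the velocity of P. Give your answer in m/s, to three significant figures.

ω = 10.01 rad/s.  Crank-pin speed |V_A| = rω = 0.65265 m/s, perpendicular to OA.
Rod angle: sinφ = −(r/L) sinθ ⇒ φ = -16.985°; ω_rod = −rω cosθ/√(L²−r²sin²θ) = +1.254 rad/s.
V_P = V_A + ω_rod × AP, with AP = 0.1487 m along the rod.
Components: V_Px = −rω sinθ − a·ω_rod·sinφ = -0.54937 m/s;  V_Py = rω cosθ + a·ω_rod·cosφ = -0.069319 m/s.
|V_P| = √(V_Px² + V_Py²) = 0.55372 m/s.

0.554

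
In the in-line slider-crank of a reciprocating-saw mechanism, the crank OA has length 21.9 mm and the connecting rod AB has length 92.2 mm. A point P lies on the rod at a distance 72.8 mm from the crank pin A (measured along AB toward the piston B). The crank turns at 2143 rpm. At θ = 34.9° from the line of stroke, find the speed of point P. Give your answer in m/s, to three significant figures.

ω = 224.4 rad/s.  Crank-pin speed |V_A| = rω = 4.9147 m/s, perpendicular to OA.
Rod angle: sinφ = −(r/L) sinθ ⇒ φ = -7.811°; ω_rod = −rω cosθ/√(L²−r²sin²θ) = -44.127 rad/s.
V_P = V_A + ω_rod × AP, with AP = 0.0728 m along the rod.
Components: V_Px = −rω sinθ − a·ω_rod·sinφ = -3.2485 m/s;  V_Py = rω cosθ + a·ω_rod·cosφ = +0.84813 m/s.
|V_P| = √(V_Px² + V_Py²) = 3.3574 m/s.

3.36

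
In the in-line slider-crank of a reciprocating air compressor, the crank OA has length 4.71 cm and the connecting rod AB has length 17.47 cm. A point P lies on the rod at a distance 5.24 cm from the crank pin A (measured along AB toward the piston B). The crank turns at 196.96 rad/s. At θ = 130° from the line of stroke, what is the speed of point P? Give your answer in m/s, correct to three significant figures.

7.92

ω = 197 rad/s.  Crank-pin speed |V_A| = rω = 9.2768 m/s, perpendicular to OA.
Rod angle: sinφ = −(r/L) sinθ ⇒ φ = -11.919°; ω_rod = −rω cosθ/√(L²−r²sin²θ) = +34.885 rad/s.
V_P = V_A + ω_rod × AP, with AP = 0.0524 m along the rod.
Components: V_Px = −rω sinθ − a·ω_rod·sinφ = -6.7289 m/s;  V_Py = rω cosθ + a·ω_rod·cosφ = -4.1745 m/s.
|V_P| = √(V_Px² + V_Py²) = 7.9186 m/s.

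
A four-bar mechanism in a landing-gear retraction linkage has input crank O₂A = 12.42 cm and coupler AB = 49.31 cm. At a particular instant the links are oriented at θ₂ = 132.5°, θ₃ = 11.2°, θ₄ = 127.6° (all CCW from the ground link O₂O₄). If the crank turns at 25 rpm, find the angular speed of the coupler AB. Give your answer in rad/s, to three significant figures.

0.0629

ω₂ = 2.618 rad/s (from 25 rpm).
Differentiating the loop-closure r₂e^{iθ₂}+r₃e^{iθ₃}=r₁+r₄e^{iθ₄} gives r₂ω₂e^{iθ₂}+r₃ω₃e^{iθ₃}=r₄ω₄e^{iθ₄}.
Eliminating the other unknown: ω₃ = r₂ω₂ sin(θ₄−θ₂) / [r₃ sin(θ₃−θ₄)].
Numerator sine = -0.08542; denominator sine = -0.89571.
Result = 0.1242·2.618·(-0.08542) / (0.4931·(-0.89571)) = +0.062883 rad/s; magnitude 0.062883 rad/s.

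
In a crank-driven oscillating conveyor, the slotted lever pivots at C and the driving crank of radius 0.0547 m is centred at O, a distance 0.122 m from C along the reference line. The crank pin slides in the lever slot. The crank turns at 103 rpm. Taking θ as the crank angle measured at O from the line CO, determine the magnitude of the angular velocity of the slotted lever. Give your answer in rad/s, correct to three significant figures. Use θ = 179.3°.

8.76

ω = 10.79 rad/s (from 103 rpm).
Crank pin A relative to C: A = (d + r cosθ, r sinθ); lever angle φ = atan2(r sinθ, d + r cosθ).
Differentiating tanφ: φ̇ = rω(d cosθ + r)/(d² + r² + 2dr cosθ).
d² + r² + 2dr cosθ = |CA|² = 0.00453029 m²;  d cosθ + r = -0.067291 m.
|ω_lever| = |0.0547·10.79·-0.067291| / 0.00453029 = 8.7636 rad/s.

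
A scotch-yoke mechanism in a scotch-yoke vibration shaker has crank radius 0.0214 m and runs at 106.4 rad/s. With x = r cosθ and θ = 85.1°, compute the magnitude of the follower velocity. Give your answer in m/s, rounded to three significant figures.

ω = 106.4 rad/s
x = r cosθ ⇒ ẋ = −rω sinθ.
|v| = rω|sinθ| = 0.0214·106.4·|sin 85.1°| = 2.2686 m/s.

2.27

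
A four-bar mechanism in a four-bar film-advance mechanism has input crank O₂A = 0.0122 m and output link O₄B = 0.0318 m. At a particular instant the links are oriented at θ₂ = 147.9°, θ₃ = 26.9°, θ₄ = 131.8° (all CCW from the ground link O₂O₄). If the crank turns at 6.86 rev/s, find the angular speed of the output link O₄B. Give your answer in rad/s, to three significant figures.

ω₂ = 43.1 rad/s (from 6.86 rev/s).
Differentiating the loop-closure r₂e^{iθ₂}+r₃e^{iθ₃}=r₁+r₄e^{iθ₄} gives r₂ω₂e^{iθ₂}+r₃ω₃e^{iθ₃}=r₄ω₄e^{iθ₄}.
Eliminating the other unknown: ω₄ = r₂ω₂ sin(θ₂−θ₃) / [r₄ sin(θ₄−θ₃)].
Numerator sine = +0.85717; denominator sine = +0.96638.
Result = 0.0122·43.1·(+0.85717) / (0.0318·(+0.96638)) = +14.668 rad/s; magnitude 14.668 rad/s.

14.7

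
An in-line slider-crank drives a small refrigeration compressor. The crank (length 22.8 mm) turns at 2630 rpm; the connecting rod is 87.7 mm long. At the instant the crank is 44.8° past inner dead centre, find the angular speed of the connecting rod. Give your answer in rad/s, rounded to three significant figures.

51.7

ω = 275.4 rad/s (converted from 2630 rpm).
The rod makes angle φ with the slider axis where L sinφ = r sinθ; differentiating, L cosφ·φ̇ = r ω cosθ.
L cosφ = √(L² − r² sin²θ) = 0.086216 m.
|ω_rod| = r ω |cosθ| / √(L² − r² sin²θ) = 0.0228·275.4·0.70957/0.086216 = 51.681 rad/s.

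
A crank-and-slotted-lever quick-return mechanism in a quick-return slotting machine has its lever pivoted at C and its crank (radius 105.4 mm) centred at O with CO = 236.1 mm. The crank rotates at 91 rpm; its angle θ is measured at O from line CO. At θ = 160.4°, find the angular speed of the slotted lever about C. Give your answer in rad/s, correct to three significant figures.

ω = 9.529 rad/s (from 91 rpm).
Crank pin A relative to C: A = (d + r cosθ, r sinθ); lever angle φ = atan2(r sinθ, d + r cosθ).
Differentiating tanφ: φ̇ = rω(d cosθ + r)/(d² + r² + 2dr cosθ).
d² + r² + 2dr cosθ = |CA|² = 0.0199663 m²;  d cosθ + r = -0.11702 m.
|ω_lever| = |0.1054·9.529·-0.11702| / 0.0199663 = 5.8867 rad/s.

5.89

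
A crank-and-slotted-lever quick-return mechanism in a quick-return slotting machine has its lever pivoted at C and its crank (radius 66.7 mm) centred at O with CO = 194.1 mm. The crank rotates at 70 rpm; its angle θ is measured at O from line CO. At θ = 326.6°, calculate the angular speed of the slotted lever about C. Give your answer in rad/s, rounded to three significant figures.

ω = 7.33 rad/s (from 70 rpm).
Crank pin A relative to C: A = (d + r cosθ, r sinθ); lever angle φ = atan2(r sinθ, d + r cosθ).
Differentiating tanφ: φ̇ = rω(d cosθ + r)/(d² + r² + 2dr cosθ).
d² + r² + 2dr cosθ = |CA|² = 0.0637404 m²;  d cosθ + r = +0.22874 m.
|ω_lever| = |0.0667·7.33·+0.22874| / 0.0637404 = 1.7546 rad/s.

1.75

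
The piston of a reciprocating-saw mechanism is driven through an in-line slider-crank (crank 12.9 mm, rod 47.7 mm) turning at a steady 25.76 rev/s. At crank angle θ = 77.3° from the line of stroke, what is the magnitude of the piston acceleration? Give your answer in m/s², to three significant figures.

11.0

ω = 2π·25.8 = 161.9 rad/s
x(θ) = r cosθ + √(L² − r² sin²θ); with ω constant, a = ω²·d²x/dθ².
d²x/dθ² = −r cosθ − r²(cos2θ)/√u − r⁴ sin²2θ/(4u^{3/2}),  u = L² − r² sin²θ = 0.00211692 m².
Substituting r = 0.0129 m, L = 0.0477 m, θ = 77.3°: d²x/dθ² = +0.00041811 m.
a = ω²·d²x/dθ² = (161.9)²·(+0.00041811) = +10.953 m/s²;  |a| = 10.953 m/s².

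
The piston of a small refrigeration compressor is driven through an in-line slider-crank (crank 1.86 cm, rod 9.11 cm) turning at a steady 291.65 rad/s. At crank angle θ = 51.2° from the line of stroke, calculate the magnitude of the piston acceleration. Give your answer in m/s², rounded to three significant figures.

ω = 291.6 rad/s
x(θ) = r cosθ + √(L² − r² sin²θ); with ω constant, a = ω²·d²x/dθ².
d²x/dθ² = −r cosθ − r²(cos2θ)/√u − r⁴ sin²2θ/(4u^{3/2}),  u = L² − r² sin²θ = 0.00808909 m².
Substituting r = 0.0186 m, L = 0.0911 m, θ = 51.2°: d²x/dθ² = -0.010868 m.
a = ω²·d²x/dθ² = (291.6)²·(-0.010868) = -924.43 m/s²;  |a| = 924.43 m/s².

924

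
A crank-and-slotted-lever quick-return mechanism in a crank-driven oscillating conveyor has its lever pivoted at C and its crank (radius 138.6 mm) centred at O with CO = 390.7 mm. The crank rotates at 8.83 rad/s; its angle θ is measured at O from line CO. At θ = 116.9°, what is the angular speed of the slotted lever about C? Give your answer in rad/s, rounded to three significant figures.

0.380

ω = 8.83 rad/s
Crank pin A relative to C: A = (d + r cosθ, r sinθ); lever angle φ = atan2(r sinθ, d + r cosθ).
Differentiating tanφ: φ̇ = rω(d cosθ + r)/(d² + r² + 2dr cosθ).
d² + r² + 2dr cosθ = |CA|² = 0.122857 m²;  d cosθ + r = -0.038166 m.
|ω_lever| = |0.1386·8.83·-0.038166| / 0.122857 = 0.38019 rad/s.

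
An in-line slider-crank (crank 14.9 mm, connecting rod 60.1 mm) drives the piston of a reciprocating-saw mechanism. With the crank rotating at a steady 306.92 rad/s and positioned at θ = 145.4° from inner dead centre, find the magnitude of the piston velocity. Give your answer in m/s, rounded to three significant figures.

ω = 306.9 rad/s
For an in-line slider-crank, x = r cosθ + √(L² − r² sin²θ), so v = −rω sinθ·[1 + r cosθ/√(L² − r² sin²θ)].
With r = 0.0149 m, L = 0.0601 m, θ = 145.4°: √(L² − r² sin²θ) = 0.059501 m.
v = −0.0149·306.9·0.56784·[1 + 0.0149·-0.82314/0.059501] = -2.0615 m/s.
|v| = 2.0615 m/s.

2.06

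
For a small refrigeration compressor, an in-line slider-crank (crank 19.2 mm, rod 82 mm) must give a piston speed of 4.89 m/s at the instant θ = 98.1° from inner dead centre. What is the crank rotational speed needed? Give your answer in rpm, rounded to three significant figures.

For an in-line slider-crank, |v_piston| = rω|sinθ|·[1 + r cosθ/√(L² − r² sin²θ)].
With r = 0.0192 m, L = 0.082 m, θ = 98.1°: the bracketed kinematic factor |dx/dθ| = 0.018364 m.
ω = v/|dx/dθ| = 4.89/0.018364 = 266.29 rad/s.
N = 60ω/(2π) = 2542.8 rpm.

2540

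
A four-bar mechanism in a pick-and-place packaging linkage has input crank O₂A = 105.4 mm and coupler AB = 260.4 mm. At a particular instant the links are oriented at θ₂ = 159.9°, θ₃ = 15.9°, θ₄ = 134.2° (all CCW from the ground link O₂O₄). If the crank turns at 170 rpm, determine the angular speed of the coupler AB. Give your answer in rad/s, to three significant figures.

3.55

ω₂ = 17.8 rad/s (from 170 rpm).
Differentiating the loop-closure r₂e^{iθ₂}+r₃e^{iθ₃}=r₁+r₄e^{iθ₄} gives r₂ω₂e^{iθ₂}+r₃ω₃e^{iθ₃}=r₄ω₄e^{iθ₄}.
Eliminating the other unknown: ω₃ = r₂ω₂ sin(θ₄−θ₂) / [r₃ sin(θ₃−θ₄)].
Numerator sine = -0.43366; denominator sine = -0.88048.
Result = 0.1054·17.8·(-0.43366) / (0.2604·(-0.88048)) = +3.549 rad/s; magnitude 3.549 rad/s.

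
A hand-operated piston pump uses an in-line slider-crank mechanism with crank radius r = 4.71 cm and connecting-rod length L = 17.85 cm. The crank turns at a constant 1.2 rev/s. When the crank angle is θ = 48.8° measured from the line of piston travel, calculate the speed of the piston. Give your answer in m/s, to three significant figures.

0.315

ω = 2π·1.2 = 7.54 rad/s
For an in-line slider-crank, x = r cosθ + √(L² − r² sin²θ), so v = −rω sinθ·[1 + r cosθ/√(L² − r² sin²θ)].
With r = 0.0471 m, L = 0.1785 m, θ = 48.8°: √(L² − r² sin²θ) = 0.17495 m.
v = −0.0471·7.54·0.75241·[1 + 0.0471·0.65869/0.17495] = -0.31459 m/s.
|v| = 0.31459 m/s.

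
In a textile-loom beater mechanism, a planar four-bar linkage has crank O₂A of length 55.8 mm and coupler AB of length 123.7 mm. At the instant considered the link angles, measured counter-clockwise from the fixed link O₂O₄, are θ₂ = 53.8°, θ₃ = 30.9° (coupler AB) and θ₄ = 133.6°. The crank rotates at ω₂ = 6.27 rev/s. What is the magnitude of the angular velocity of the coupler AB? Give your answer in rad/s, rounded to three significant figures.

ω₂ = 39.4 rad/s (from 6.27 rev/s).
Differentiating the loop-closure r₂e^{iθ₂}+r₃e^{iθ₃}=r₁+r₄e^{iθ₄} gives r₂ω₂e^{iθ₂}+r₃ω₃e^{iθ₃}=r₄ω₄e^{iθ₄}.
Eliminating the other unknown: ω₃ = r₂ω₂ sin(θ₄−θ₂) / [r₃ sin(θ₃−θ₄)].
Numerator sine = +0.98420; denominator sine = -0.97553.
Result = 0.0558·39.4·(+0.98420) / (0.1237·(-0.97553)) = -17.929 rad/s; magnitude 17.929 rad/s.

17.9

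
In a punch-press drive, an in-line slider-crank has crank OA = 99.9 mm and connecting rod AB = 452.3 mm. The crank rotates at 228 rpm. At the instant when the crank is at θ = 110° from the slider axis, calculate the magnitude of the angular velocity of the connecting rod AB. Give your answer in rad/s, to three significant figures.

ω = 23.88 rad/s (converted from 228 rpm).
The rod makes angle φ with the slider axis where L sinφ = r sinθ; differentiating, L cosφ·φ̇ = r ω cosθ.
L cosφ = √(L² − r² sin²θ) = 0.44245 m.
|ω_rod| = r ω |cosθ| / √(L² − r² sin²θ) = 0.0999·23.88·0.34202/0.44245 = 1.8438 rad/s.

1.84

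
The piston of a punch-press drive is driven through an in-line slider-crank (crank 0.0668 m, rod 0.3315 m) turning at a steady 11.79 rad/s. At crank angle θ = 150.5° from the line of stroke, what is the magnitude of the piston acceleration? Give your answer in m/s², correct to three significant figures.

ω = 11.79 rad/s
x(θ) = r cosθ + √(L² − r² sin²θ); with ω constant, a = ω²·d²x/dθ².
d²x/dθ² = −r cosθ − r²(cos2θ)/√u − r⁴ sin²2θ/(4u^{3/2}),  u = L² − r² sin²θ = 0.10881 m².
Substituting r = 0.0668 m, L = 0.3315 m, θ = 150.5°: d²x/dθ² = +0.051071 m.
a = ω²·d²x/dθ² = (11.79)²·(+0.051071) = +7.099 m/s²;  |a| = 7.099 m/s².

7.10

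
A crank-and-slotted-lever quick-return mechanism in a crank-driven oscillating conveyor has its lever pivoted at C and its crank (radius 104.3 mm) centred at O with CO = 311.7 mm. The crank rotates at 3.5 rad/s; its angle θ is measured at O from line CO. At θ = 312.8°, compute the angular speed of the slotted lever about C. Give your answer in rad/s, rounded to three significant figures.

0.758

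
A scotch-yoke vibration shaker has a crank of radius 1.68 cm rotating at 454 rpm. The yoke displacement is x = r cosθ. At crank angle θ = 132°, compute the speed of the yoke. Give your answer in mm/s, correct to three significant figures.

ω = 47.54 rad/s (from 454 rpm).
x = r cosθ ⇒ ẋ = −rω sinθ.
|v| = rω|sinθ| = 0.0168·47.54·|sin 132°| = 0.59356 m/s = 593.56 mm/s.

594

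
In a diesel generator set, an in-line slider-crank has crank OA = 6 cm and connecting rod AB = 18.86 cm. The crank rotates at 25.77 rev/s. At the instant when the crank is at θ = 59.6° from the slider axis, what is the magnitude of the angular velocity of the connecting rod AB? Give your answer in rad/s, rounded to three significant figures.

27.1

ω = 161.9 rad/s (converted from 25.77 rev/s).
The rod makes angle φ with the slider axis where L sinφ = r sinθ; differentiating, L cosφ·φ̇ = r ω cosθ.
L cosφ = √(L² − r² sin²θ) = 0.18136 m.
|ω_rod| = r ω |cosθ| / √(L² − r² sin²θ) = 0.06·161.9·0.50603/0.18136 = 27.107 rad/s.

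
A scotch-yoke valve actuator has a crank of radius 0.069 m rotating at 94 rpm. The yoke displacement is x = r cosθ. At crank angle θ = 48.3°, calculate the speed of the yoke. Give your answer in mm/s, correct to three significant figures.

ω = 9.844 rad/s (from 94 rpm).
x = r cosθ ⇒ ẋ = −rω sinθ.
|v| = rω|sinθ| = 0.069·9.844·|sin 48.3°| = 0.50713 m/s = 507.13 mm/s.

507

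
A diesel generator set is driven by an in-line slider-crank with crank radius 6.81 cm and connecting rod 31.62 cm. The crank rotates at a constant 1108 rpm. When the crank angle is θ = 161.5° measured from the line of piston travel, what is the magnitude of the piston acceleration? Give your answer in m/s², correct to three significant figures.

711

ω = 2π·1108/60 = 116 rad/s
x(θ) = r cosθ + √(L² − r² sin²θ); with ω constant, a = ω²·d²x/dθ².
d²x/dθ² = −r cosθ − r²(cos2θ)/√u − r⁴ sin²2θ/(4u^{3/2}),  u = L² − r² sin²θ = 0.0995155 m².
Substituting r = 0.0681 m, L = 0.3162 m, θ = 161.5°: d²x/dθ² = +0.052778 m.
a = ω²·d²x/dθ² = (116)²·(+0.052778) = +710.54 m/s²;  |a| = 710.54 m/s².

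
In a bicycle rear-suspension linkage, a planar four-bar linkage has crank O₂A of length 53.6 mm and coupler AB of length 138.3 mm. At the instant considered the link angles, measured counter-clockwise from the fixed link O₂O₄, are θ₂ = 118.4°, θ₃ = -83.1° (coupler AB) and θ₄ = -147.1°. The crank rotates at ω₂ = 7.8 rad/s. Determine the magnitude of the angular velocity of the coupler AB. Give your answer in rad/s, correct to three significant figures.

3.35

ω₂ = 7.8 rad/s
Differentiating the loop-closure r₂e^{iθ₂}+r₃e^{iθ₃}=r₁+r₄e^{iθ₄} gives r₂ω₂e^{iθ₂}+r₃ω₃e^{iθ₃}=r₄ω₄e^{iθ₄}.
Eliminating the other unknown: ω₃ = r₂ω₂ sin(θ₄−θ₂) / [r₃ sin(θ₃−θ₄)].
Numerator sine = +0.99692; denominator sine = +0.89879.
Result = 0.0536·7.8·(+0.99692) / (0.1383·(+0.89879)) = +3.353 rad/s; magnitude 3.353 rad/s.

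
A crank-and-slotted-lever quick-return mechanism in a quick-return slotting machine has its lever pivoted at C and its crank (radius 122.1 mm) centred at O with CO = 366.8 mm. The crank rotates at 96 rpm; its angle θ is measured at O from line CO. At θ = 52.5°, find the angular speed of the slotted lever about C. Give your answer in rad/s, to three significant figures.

ω = 10.05 rad/s (from 96 rpm).
Crank pin A relative to C: A = (d + r cosθ, r sinθ); lever angle φ = atan2(r sinθ, d + r cosθ).
Differentiating tanφ: φ̇ = rω(d cosθ + r)/(d² + r² + 2dr cosθ).
d² + r² + 2dr cosθ = |CA|² = 0.203979 m²;  d cosθ + r = +0.34539 m.
|ω_lever| = |0.1221·10.05·+0.34539| / 0.203979 = 2.0785 rad/s.

2.08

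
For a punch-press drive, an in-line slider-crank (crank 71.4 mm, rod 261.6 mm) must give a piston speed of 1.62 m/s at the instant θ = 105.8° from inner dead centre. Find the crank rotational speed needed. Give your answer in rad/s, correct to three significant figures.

For an in-line slider-crank, |v_piston| = rω|sinθ|·[1 + r cosθ/√(L² − r² sin²θ)].
With r = 0.0714 m, L = 0.2616 m, θ = 105.8°: the bracketed kinematic factor |dx/dθ| = 0.063411 m.
ω = v/|dx/dθ| = 1.62/0.063411 = 25.548 rad/s.

25.5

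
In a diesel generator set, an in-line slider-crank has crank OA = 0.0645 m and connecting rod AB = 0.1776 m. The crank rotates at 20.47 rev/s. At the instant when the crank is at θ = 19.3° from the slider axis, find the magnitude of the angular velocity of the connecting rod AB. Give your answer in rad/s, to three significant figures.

ω = 128.6 rad/s (converted from 20.47 rev/s).
The rod makes angle φ with the slider axis where L sinφ = r sinθ; differentiating, L cosφ·φ̇ = r ω cosθ.
L cosφ = √(L² − r² sin²θ) = 0.17632 m.
|ω_rod| = r ω |cosθ| / √(L² − r² sin²θ) = 0.0645·128.6·0.94380/0.17632 = 44.406 rad/s.

44.4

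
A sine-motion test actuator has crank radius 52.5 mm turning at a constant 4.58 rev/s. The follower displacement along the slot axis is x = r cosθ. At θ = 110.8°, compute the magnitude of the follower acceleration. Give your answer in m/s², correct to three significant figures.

15.4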